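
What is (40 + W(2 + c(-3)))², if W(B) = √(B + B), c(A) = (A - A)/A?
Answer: 1764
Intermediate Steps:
c(A) = 0 (c(A) = 0/A = 0)
W(B) = √2*√B (W(B) = √(2*B) = √2*√B)
(40 + W(2 + c(-3)))² = (40 + √2*√(2 + 0))² = (40 + √2*√2)² = (40 + 2)² = 42² = 1764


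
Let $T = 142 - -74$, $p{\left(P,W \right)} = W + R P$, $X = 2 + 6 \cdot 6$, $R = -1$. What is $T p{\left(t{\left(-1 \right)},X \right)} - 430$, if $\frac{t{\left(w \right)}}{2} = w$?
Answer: $8210$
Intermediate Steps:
$t{\left(w \right)} = 2 w$
$X = 38$ ($X = 2 + 36 = 38$)
$p{\left(P,W \right)} = W - P$
$T = 216$ ($T = 142 + 74 = 216$)
$T p{\left(t{\left(-1 \right)},X \right)} - 430 = 216 \left(38 - 2 \left(-1\right)\right) - 430 = 216 \left(38 - -2\right) - 430 = 216 \left(38 + 2\right) - 430 = 216 \cdot 40 - 430 = 8640 - 430 = 8210$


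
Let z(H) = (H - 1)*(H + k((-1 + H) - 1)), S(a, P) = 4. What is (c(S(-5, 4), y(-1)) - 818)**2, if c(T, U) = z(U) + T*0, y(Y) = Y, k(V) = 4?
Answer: 678976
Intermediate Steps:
z(H) = (-1 + H)*(4 + H) (z(H) = (H - 1)*(H + 4) = (-1 + H)*(4 + H))
c(T, U) = -4 + U**2 + 3*U (c(T, U) = (-4 + U**2 + 3*U) + T*0 = (-4 + U**2 + 3*U) + 0 = -4 + U**2 + 3*U)
(c(S(-5, 4), y(-1)) - 818)**2 = ((-4 + (-1)**2 + 3*(-1)) - 818)**2 = ((-4 + 1 - 3) - 818)**2 = (-6 - 818)**2 = (-824)**2 = 678976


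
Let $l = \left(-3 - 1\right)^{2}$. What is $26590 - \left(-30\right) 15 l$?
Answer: $33790$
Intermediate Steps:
$l = 16$ ($l = \left(-4\right)^{2} = 16$)
$26590 - \left(-30\right) 15 l = 26590 - \left(-30\right) 15 \cdot 16 = 26590 - \left(-450\right) 16 = 26590 - -7200 = 26590 + 7200 = 33790$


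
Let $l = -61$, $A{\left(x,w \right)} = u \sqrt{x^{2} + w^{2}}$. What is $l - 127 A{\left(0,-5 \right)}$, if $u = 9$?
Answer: $-5776$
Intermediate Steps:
$A{\left(x,w \right)} = 9 \sqrt{w^{2} + x^{2}}$ ($A{\left(x,w \right)} = 9 \sqrt{x^{2} + w^{2}} = 9 \sqrt{w^{2} + x^{2}}$)
$l - 127 A{\left(0,-5 \right)} = -61 - 127 \cdot 9 \sqrt{\left(-5\right)^{2} + 0^{2}} = -61 - 127 \cdot 9 \sqrt{25 + 0} = -61 - 127 \cdot 9 \sqrt{25} = -61 - 127 \cdot 9 \cdot 5 = -61 - 5715 = -5776$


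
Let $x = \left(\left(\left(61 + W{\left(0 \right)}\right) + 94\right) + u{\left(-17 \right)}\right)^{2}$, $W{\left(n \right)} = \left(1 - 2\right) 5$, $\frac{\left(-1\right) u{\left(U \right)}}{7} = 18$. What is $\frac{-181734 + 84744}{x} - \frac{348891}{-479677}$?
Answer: $- \frac{7720485169}{46048992} \approx -167.66$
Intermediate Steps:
$u{\left(U \right)} = -126$ ($u{\left(U \right)} = \left(-7\right) 18 = -126$)
$W{\left(n \right)} = -5$ ($W{\left(n \right)} = \left(-1\right) 5 = -5$)
$x = 576$ ($x = \left(\left(\left(61 - 5\right) + 94\right) - 126\right)^{2} = \left(\left(56 + 94\right) - 126\right)^{2} = \left(150 - 126\right)^{2} = 24^{2} = 576$)
$\frac{-181734 + 84744}{x} - \frac{348891}{-479677} = \frac{-181734 + 84744}{576} - \frac{348891}{-479677} = \left(-96990\right) \frac{1}{576} - - \frac{348891}{479677} = - \frac{16165}{96} + \frac{348891}{479677} = - \frac{7720485169}{46048992}$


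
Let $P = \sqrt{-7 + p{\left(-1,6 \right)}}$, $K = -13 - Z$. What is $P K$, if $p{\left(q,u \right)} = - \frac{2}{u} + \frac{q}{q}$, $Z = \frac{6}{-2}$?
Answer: $- \frac{10 i \sqrt{57}}{3} \approx - 25.166 i$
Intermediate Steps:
$Z = -3$ ($Z = 6 \left(- \frac{1}{2}\right) = -3$)
$p{\left(q,u \right)} = 1 - \frac{2}{u}$ ($p{\left(q,u \right)} = - \frac{2}{u} + 1 = 1 - \frac{2}{u}$)
$K = -10$ ($K = -13 - -3 = -13 + 3 = -10$)
$P = \frac{i \sqrt{57}}{3}$ ($P = \sqrt{-7 + \frac{-2 + 6}{6}} = \sqrt{-7 + \frac{1}{6} \cdot 4} = \sqrt{-7 + \frac{2}{3}} = \sqrt{- \frac{19}{3}} = \frac{i \sqrt{57}}{3} \approx 2.5166 i$)
$P K = \frac{i \sqrt{57}}{3} \left(-10\right) = - \frac{10 i \sqrt{57}}{3}$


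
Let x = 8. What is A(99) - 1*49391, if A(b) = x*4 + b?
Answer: -49260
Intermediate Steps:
A(b) = 32 + b (A(b) = 8*4 + b = 32 + b)
A(99) - 1*49391 = (32 + 99) - 1*49391 = 131 - 49391 = -49260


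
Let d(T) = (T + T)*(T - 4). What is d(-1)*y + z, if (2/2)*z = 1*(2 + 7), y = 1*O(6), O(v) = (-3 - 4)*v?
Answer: -411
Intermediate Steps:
O(v) = -7*v
y = -42 (y = 1*(-7*6) = 1*(-42) = -42)
z = 9 (z = 1*(2 + 7) = 1*9 = 9)
d(T) = 2*T*(-4 + T) (d(T) = (2*T)*(-4 + T) = 2*T*(-4 + T))
d(-1)*y + z = (2*(-1)*(-4 - 1))*(-42) + 9 = (2*(-1)*(-5))*(-42) + 9 = 10*(-42) + 9 = -420 + 9 = -411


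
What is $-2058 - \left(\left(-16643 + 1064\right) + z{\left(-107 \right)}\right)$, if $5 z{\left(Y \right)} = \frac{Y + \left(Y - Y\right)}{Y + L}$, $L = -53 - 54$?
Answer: $\frac{135209}{10} \approx 13521.0$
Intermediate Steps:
$L = -107$
$z{\left(Y \right)} = \frac{Y}{5 \left(-107 + Y\right)}$ ($z{\left(Y \right)} = \frac{\left(Y + \left(Y - Y\right)\right) \frac{1}{Y - 107}}{5} = \frac{\left(Y + 0\right) \frac{1}{-107 + Y}}{5} = \frac{Y \frac{1}{-107 + Y}}{5} = \frac{Y}{5 \left(-107 + Y\right)}$)
$-2058 - \left(\left(-16643 + 1064\right) + z{\left(-107 \right)}\right) = -2058 - \left(\left(-16643 + 1064\right) + \frac{1}{5} \left(-107\right) \frac{1}{-107 - 107}\right) = -2058 - \left(-15579 + \frac{1}{5} \left(-107\right) \frac{1}{-214}\right) = -2058 - \left(-15579 + \frac{1}{5} \left(-107\right) \left(- \frac{1}{214}\right)\right) = -2058 - \left(-15579 + \frac{1}{10}\right) = -2058 - - \frac{155789}{10} = -2058 + \frac{155789}{10} = \frac{135209}{10}$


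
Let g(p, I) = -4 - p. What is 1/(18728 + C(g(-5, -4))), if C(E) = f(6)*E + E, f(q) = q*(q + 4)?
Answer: 1/18789 ≈ 5.3223e-5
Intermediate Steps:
f(q) = q*(4 + q)
C(E) = 61*E (C(E) = (6*(4 + 6))*E + E = (6*10)*E + E = 60*E + E = 61*E)
1/(18728 + C(g(-5, -4))) = 1/(18728 + 61*(-4 - 1*(-5))) = 1/(18728 + 61*(-4 + 5)) = 1/(18728 + 61*1) = 1/(18728 + 61) = 1/18789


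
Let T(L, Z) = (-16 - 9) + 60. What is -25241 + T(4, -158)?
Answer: -25206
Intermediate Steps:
T(L, Z) = 35 (T(L, Z) = -25 + 60 = 35)
-25241 + T(4, -158) = -25241 + 35 = -25206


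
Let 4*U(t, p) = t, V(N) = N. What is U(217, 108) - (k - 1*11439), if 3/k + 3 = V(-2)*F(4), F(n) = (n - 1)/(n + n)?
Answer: 229881/20 ≈ 11494.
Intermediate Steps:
U(t, p) = t/4
F(n) = (-1 + n)/(2*n) (F(n) = (-1 + n)/((2*n)) = (-1 + n)*(1/(2*n)) = (-1 + n)/(2*n))
k = -4/5 (k = 3/(-3 - (-1 + 4)/4) = 3/(-3 - 3/4) = 3/(-15/4) = 3*(-4/15) = -4/5 ≈ -0.80000)
U(217, 108) - (k - 1*11439) = (1/4)*217 - (-4/5 - 1*11439) = 217/4 - (-4/5 - 11439) = 217/4 - 1*(-57199/5) = 217/4 + 57199/5 = 229881/20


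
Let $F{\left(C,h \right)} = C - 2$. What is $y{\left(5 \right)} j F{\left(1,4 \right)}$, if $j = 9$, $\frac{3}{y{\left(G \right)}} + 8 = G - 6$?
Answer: $3$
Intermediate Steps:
$y{\left(G \right)} = \frac{3}{-14 + G}$ ($y{\left(G \right)} = \frac{3}{-8 + \left(G - 6\right)} = \frac{3}{-8 + \left(-6 + G\right)} = \frac{3}{-14 + G}$)
$F{\left(C,h \right)} = -2 + C$
$y{\left(5 \right)} j F{\left(1,4 \right)} = \frac{3}{-14 + 5} \cdot 9 \left(-2 + 1\right) = \frac{3}{-9} \cdot 9 \left(-1\right) = 3 \left(- \frac{1}{9}\right) 9 \left(-1\right) = \left(- \frac{1}{3}\right) 9 \left(-1\right) = \left(-3\right) \left(-1\right) = 3$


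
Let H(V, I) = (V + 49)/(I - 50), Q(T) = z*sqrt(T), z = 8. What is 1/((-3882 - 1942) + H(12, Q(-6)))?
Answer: -5599822/32619285635 + 488*I*sqrt(6)/97857856905 ≈ -0.00017167 + 1.2215e-8*I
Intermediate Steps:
Q(T) = 8*sqrt(T)
H(V, I) = (49 + V)/(-50 + I)
1/((-3882 - 1942) + H(12, Q(-6))) = 1/((-3882 - 1942) + (49 + 12)/(-50 + 8*sqrt(-6))) = 1/(-5824 + 61/(-50 + 8*(I*sqrt(6)))) = 1/(-5824 + 61/(-50 + 8*I*sqrt(6)))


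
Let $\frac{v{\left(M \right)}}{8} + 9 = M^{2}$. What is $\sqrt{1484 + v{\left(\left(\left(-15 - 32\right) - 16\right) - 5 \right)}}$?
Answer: $2 \sqrt{9601} \approx 195.97$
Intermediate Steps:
$v{\left(M \right)} = -72 + 8 M^{2}$
$\sqrt{1484 + v{\left(\left(\left(-15 - 32\right) - 16\right) - 5 \right)}} = \sqrt{1484 - \left(72 - 8 \left(\left(\left(-15 - 32\right) - 16\right) - 5\right)^{2}\right)} = \sqrt{1484 - \left(72 - 8 \left(\left(-47 - 16\right) - 5\right)^{2}\right)} = \sqrt{1484 - \left(72 - 8 \left(-63 - 5\right)^{2}\right)} = \sqrt{1484 - \left(72 - 8 \left(-68\right)^{2}\right)} = \sqrt{1484 + \left(-72 + 8 \cdot 4624\right)} = \sqrt{1484 + \left(-72 + 36992\right)} = \sqrt{1484 + 36920} = \sqrt{38404} = 2 \sqrt{9601}$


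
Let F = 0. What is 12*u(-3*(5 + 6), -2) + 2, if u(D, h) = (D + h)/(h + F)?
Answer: 212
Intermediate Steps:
u(D, h) = (D + h)/h (u(D, h) = (D + h)/(h + 0) = (D + h)/h)
12*u(-3*(5 + 6), -2) + 2 = 12*((-3*(5 + 6) - 2)/(-2)) + 2 = 12*(-(-3*11 - 2)/2) + 2 = 12*(-(-33 - 2)/2) + 2 = 12*(-1/2*(-35)) + 2 = 12*(35/2) + 2 = 210 + 2 = 212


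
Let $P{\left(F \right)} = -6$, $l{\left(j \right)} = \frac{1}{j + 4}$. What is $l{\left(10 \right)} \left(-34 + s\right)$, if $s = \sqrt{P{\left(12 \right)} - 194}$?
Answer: $- \frac{17}{7} + \frac{5 i \sqrt{2}}{7} \approx -2.4286 + 1.0102 i$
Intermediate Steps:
$l{\left(j \right)} = \frac{1}{4 + j}$
$s = 10 i \sqrt{2}$ ($s = \sqrt{-6 - 194} = \sqrt{-200} = 10 i \sqrt{2} \approx 14.142 i$)
$l{\left(10 \right)} \left(-34 + s\right) = \frac{-34 + 10 i \sqrt{2}}{4 + 10} = \frac{-34 + 10 i \sqrt{2}}{14} = - \frac{17}{7} + \frac{5 i \sqrt{2}}{7}$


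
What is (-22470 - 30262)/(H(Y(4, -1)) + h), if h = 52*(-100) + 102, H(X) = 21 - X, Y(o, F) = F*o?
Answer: 52732/5073 ≈ 10.395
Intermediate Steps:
h = -5098 (h = -5200 + 102 = -5098)
(-22470 - 30262)/(H(Y(4, -1)) + h) = (-22470 - 30262)/((21 - (-1)*4) - 5098) = -52732/((21 - 1*(-4)) - 5098) = -52732/((21 + 4) - 5098) = -52732/(25 - 5098) = -52732/(-5073) = -52732*(-1/5073) = 52732/5073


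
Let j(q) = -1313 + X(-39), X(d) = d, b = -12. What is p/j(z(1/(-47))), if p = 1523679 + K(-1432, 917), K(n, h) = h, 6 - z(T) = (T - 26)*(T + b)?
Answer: -381149/338 ≈ -1127.7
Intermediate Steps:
z(T) = 6 - (-26 + T)*(-12 + T) (z(T) = 6 - (T - 26)*(T - 12) = 6 - (-26 + T)*(-12 + T))
p = 1524596 (p = 1523679 + 917 = 1524596)
j(q) = -1352 (j(q) = -1313 - 39 = -1352)
p/j(z(1/(-47))) = 1524596/(-1352) = 1524596*(-1/1352) = -381149/338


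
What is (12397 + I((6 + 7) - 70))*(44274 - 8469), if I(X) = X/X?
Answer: 443910390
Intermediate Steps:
I(X) = 1
(12397 + I((6 + 7) - 70))*(44274 - 8469) = (12397 + 1)*(44274 - 8469) = 12398*35805 = 443910390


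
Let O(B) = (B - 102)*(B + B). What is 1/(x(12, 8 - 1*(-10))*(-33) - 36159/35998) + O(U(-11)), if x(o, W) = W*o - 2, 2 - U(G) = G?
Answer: -588343872988/254254035 ≈ -2314.0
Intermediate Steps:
U(G) = 2 - G
O(B) = 2*B*(-102 + B) (O(B) = (-102 + B)*(2*B) = 2*B*(-102 + B))
x(o, W) = -2 + W*o
1/(x(12, 8 - 1*(-10))*(-33) - 36159/35998) + O(U(-11)) = 1/((-2 + (8 - 1*(-10))*12)*(-33) - 36159/35998) + 2*(2 - 1*(-11))*(-102 + (2 - 1*(-11))) = 1/((-2 + (8 + 10)*12)*(-33) - 36159*1/35998) + 2*(2 + 11)*(-102 + (2 + 11)) = 1/((-2 + 18*12)*(-33) - 36159/35998) + 2*13*(-102 + 13) = 1/((-2 + 216)*(-33) - 36159/35998) + 2*13*(-89) = 1/(214*(-33) - 36159/35998) - 2314 = 1/(-7062 - 36159/35998) - 2314 = 1/(-254254035/35998) - 2314 = -35998/254254035 - 2314 = -588343872988/254254035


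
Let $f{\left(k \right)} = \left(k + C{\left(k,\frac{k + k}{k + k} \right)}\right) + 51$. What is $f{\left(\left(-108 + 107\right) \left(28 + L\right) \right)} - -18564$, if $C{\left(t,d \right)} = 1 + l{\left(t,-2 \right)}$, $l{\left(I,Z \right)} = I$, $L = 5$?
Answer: $18550$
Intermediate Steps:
$C{\left(t,d \right)} = 1 + t$
$f{\left(k \right)} = 52 + 2 k$ ($f{\left(k \right)} = \left(k + \left(1 + k\right)\right) + 51 = \left(1 + 2 k\right) + 51 = 52 + 2 k$)
$f{\left(\left(-108 + 107\right) \left(28 + L\right) \right)} - -18564 = \left(52 + 2 \left(-108 + 107\right) \left(28 + 5\right)\right) - -18564 = \left(52 + 2 \left(\left(-1\right) 33\right)\right) + 18564 = \left(52 + 2 \left(-33\right)\right) + 18564 = \left(52 - 66\right) + 18564 = -14 + 18564 = 18550$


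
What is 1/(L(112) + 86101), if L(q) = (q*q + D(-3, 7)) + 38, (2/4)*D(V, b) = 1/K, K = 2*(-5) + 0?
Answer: 5/493414 ≈ 1.0133e-5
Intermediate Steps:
K = -10 (K = -10 + 0 = -10)
D(V, b) = -1/5 (D(V, b) = 2/(-10) = 2*(-1/10) = -1/5)
L(q) = 189/5 + q**2 (L(q) = (q*q - 1/5) + 38 = (q**2 - 1/5) + 38 = (-1/5 + q**2) + 38 = 189/5 + q**2)
1/(L(112) + 86101) = 1/((189/5 + 112**2) + 86101) = 1/((189/5 + 12544) + 86101) = 1/(62909/5 + 86101) = 1/(493414/5) = 5/493414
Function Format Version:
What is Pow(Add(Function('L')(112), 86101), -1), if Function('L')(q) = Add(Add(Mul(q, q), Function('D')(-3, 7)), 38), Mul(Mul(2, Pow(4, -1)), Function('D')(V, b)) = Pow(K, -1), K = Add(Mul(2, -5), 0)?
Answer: Rational(5, 493414) ≈ 1.0133e-5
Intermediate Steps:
K = -10 (K = Add(-10, 0) = -10)
Function('D')(V, b) = Rational(-1, 5) (Function('D')(V, b) = Mul(2, Pow(-10, -1)) = Mul(2, Rational(-1, 10)) = Rational(-1, 5))
Function('L')(q) = Add(Rational(189, 5), Pow(q, 2)) (Function('L')(q) = Add(Add(Mul(q, q), Rational(-1, 5)), 38) = Add(Add(Pow(q, 2), Rational(-1, 5)), 38) = Add(Add(Rational(-1, 5), Pow(q, 2)), 38) = Add(Rational(189, 5), Pow(q, 2)))
Pow(Add(Function('L')(112), 86101), -1) = Pow(Add(Add(Rational(189, 5), Pow(112, 2)), 86101), -1) = Pow(Add(Add(Rational(189, 5), 12544), 86101), -1) = Pow(Add(Rational(62909, 5), 86101), -1) = Pow(Rational(493414, 5), -1) = Rational(5, 493414)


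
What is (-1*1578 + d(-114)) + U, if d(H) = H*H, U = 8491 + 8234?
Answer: 28143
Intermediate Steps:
U = 16725
d(H) = H**2
(-1*1578 + d(-114)) + U = (-1*1578 + (-114)**2) + 16725 = (-1578 + 12996) + 16725 = 11418 + 16725 = 28143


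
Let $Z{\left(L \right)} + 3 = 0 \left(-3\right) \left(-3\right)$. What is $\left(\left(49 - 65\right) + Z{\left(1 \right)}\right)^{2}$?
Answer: $361$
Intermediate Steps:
$Z{\left(L \right)} = -3$ ($Z{\left(L \right)} = -3 + 0 \left(-3\right) \left(-3\right) = -3 + 0 \left(-3\right) = -3 + 0 = -3$)
$\left(\left(49 - 65\right) + Z{\left(1 \right)}\right)^{2} = \left(\left(49 - 65\right) - 3\right)^{2} = \left(-16 - 3\right)^{2} = \left(-19\right)^{2} = 361$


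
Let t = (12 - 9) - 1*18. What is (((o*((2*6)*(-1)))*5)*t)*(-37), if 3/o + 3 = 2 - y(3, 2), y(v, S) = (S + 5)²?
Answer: 1998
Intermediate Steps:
y(v, S) = (5 + S)²
o = -3/50 (o = 3/(-3 + (2 - (5 + 2)²)) = 3/(-3 + (2 - 1*7²)) = 3/(-3 + (2 - 1*49)) = 3/(-3 + (2 - 49)) = 3/(-3 - 47) = 3/(-50) = 3*(-1/50) = -3/50 ≈ -0.060000)
t = -15 (t = 3 - 18 = -15)
(((o*((2*6)*(-1)))*5)*t)*(-37) = ((-3*2*6*(-1)/50*5)*(-15))*(-37) = ((-18*(-1)/25*5)*(-15))*(-37) = ((-3/50*(-12)*5)*(-15))*(-37) = (((18/25)*5)*(-15))*(-37) = ((18/5)*(-15))*(-37) = -54*(-37) = 1998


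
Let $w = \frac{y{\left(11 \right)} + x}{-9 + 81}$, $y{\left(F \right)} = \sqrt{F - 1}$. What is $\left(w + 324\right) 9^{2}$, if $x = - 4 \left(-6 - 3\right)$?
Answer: $\frac{52569}{2} + \frac{9 \sqrt{10}}{8} \approx 26288.0$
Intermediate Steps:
$y{\left(F \right)} = \sqrt{-1 + F}$
$x = 36$ ($x = \left(-4\right) \left(-9\right) = 36$)
$w = \frac{1}{2} + \frac{\sqrt{10}}{72}$ ($w = \frac{\sqrt{-1 + 11} + 36}{-9 + 81} = \frac{\sqrt{10} + 36}{72} = \left(36 + \sqrt{10}\right) \frac{1}{72} = \frac{1}{2} + \frac{\sqrt{10}}{72} \approx 0.54392$)
$\left(w + 324\right) 9^{2} = \left(\left(\frac{1}{2} + \frac{\sqrt{10}}{72}\right) + 324\right) 9^{2} = \left(\frac{649}{2} + \frac{\sqrt{10}}{72}\right) 81 = \frac{52569}{2} + \frac{9 \sqrt{10}}{8}$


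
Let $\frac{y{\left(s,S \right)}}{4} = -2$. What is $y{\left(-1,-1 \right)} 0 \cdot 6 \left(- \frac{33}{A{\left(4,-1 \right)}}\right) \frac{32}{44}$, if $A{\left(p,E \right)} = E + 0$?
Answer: $0$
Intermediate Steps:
$A{\left(p,E \right)} = E$
$y{\left(s,S \right)} = -8$ ($y{\left(s,S \right)} = 4 \left(-2\right) = -8$)
$y{\left(-1,-1 \right)} 0 \cdot 6 \left(- \frac{33}{A{\left(4,-1 \right)}}\right) \frac{32}{44} = \left(-8\right) 0 \cdot 6 \left(- \frac{33}{-1}\right) \frac{32}{44} = 0 \cdot 6 \left(\left(-33\right) \left(-1\right)\right) 32 \cdot \frac{1}{44} = 0 \cdot 33 \cdot \frac{8}{11} = 0 \cdot \frac{8}{11} = 0$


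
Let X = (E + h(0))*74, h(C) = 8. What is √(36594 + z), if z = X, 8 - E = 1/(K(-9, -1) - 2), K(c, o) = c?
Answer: 4*√285747/11 ≈ 194.38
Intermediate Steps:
E = 89/11 (E = 8 - 1/(-9 - 2) = 8 - 1/(-11) = 8 - 1*(-1/11) = 8 + 1/11 = 89/11 ≈ 8.0909)
X = 13098/11 (X = (89/11 + 8)*74 = (177/11)*74 = 13098/11 ≈ 1190.7)
z = 13098/11 ≈ 1190.7
√(36594 + z) = √(36594 + 13098/11) = √(415632/11) = 4*√285747/11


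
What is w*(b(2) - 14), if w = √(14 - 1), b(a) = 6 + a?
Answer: -6*√13 ≈ -21.633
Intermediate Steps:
w = √13 ≈ 3.6056
w*(b(2) - 14) = √13*((6 + 2) - 14) = √13*(8 - 14) = √13*(-6) = -6*√13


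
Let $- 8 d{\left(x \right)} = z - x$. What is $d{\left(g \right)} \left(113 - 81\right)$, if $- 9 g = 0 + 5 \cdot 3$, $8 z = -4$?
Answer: $- \frac{14}{3} \approx -4.6667$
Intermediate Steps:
$z = - \frac{1}{2}$ ($z = \frac{1}{8} \left(-4\right) = - \frac{1}{2} \approx -0.5$)
$g = - \frac{5}{3}$ ($g = - \frac{0 + 5 \cdot 3}{9} = - \frac{0 + 15}{9} = \left(- \frac{1}{9}\right) 15 = - \frac{5}{3} \approx -1.6667$)
$d{\left(x \right)} = \frac{1}{16} + \frac{x}{8}$ ($d{\left(x \right)} = - \frac{- \frac{1}{2} - x}{8} = \frac{1}{16} + \frac{x}{8}$)
$d{\left(g \right)} \left(113 - 81\right) = \left(\frac{1}{16} + \frac{1}{8} \left(- \frac{5}{3}\right)\right) \left(113 - 81\right) = \left(\frac{1}{16} - \frac{5}{24}\right) 32 = \left(- \frac{7}{48}\right) 32 = - \frac{14}{3}$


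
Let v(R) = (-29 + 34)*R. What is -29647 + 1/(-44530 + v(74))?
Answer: -1309211521/44160 ≈ -29647.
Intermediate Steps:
v(R) = 5*R
-29647 + 1/(-44530 + v(74)) = -29647 + 1/(-44530 + 5*74) = -29647 + 1/(-44530 + 370) = -29647 + 1/(-44160) = -29647 - 1/44160 = -1309211521/44160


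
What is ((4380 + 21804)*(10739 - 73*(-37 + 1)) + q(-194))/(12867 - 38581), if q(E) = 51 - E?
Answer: -350001773/25714 ≈ -13611.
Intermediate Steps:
((4380 + 21804)*(10739 - 73*(-37 + 1)) + q(-194))/(12867 - 38581) = ((4380 + 21804)*(10739 - 73*(-37 + 1)) + (51 - 1*(-194)))/(12867 - 38581) = (26184*(10739 - 73*(-36)) + (51 + 194))/(-25714) = (26184*(10739 + 2628) + 245)*(-1/25714) = (26184*13367 + 245)*(-1/25714) = (350001528 + 245)*(-1/25714) = 350001773*(-1/25714) = -350001773/25714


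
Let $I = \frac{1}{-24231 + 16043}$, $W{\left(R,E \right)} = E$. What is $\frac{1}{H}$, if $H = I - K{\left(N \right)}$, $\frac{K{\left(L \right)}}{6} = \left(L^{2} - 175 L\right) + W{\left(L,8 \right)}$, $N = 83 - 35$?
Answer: $\frac{8188}{299091263} \approx 2.7376 \cdot 10^{-5}$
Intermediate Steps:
$I = - \frac{1}{8188}$ ($I = \frac{1}{-8188} = - \frac{1}{8188} \approx -0.00012213$)
$N = 48$
$K{\left(L \right)} = 48 - 1050 L + 6 L^{2}$ ($K{\left(L \right)} = 6 \left(\left(L^{2} - 175 L\right) + 8\right) = 6 \left(8 + L^{2} - 175 L\right) = 48 - 1050 L + 6 L^{2}$)
$H = \frac{299091263}{8188}$ ($H = - \frac{1}{8188} - \left(48 - 50400 + 6 \cdot 48^{2}\right) = - \frac{1}{8188} - \left(48 - 50400 + 6 \cdot 2304\right) = - \frac{1}{8188} - \left(48 - 50400 + 13824\right) = - \frac{1}{8188} - -36528 = - \frac{1}{8188} + 36528 = \frac{299091263}{8188} \approx 36528.0$)
$\frac{1}{H} = \frac{1}{\frac{299091263}{8188}} = \frac{8188}{299091263}$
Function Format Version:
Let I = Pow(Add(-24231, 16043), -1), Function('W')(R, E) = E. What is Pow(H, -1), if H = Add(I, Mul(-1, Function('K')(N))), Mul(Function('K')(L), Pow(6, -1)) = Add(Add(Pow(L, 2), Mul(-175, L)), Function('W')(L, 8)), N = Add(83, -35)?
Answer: Rational(8188, 299091263) ≈ 2.7376e-5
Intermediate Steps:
I = Rational(-1, 8188) (I = Pow(-8188, -1) = Rational(-1, 8188) ≈ -0.00012213)
N = 48
Function('K')(L) = Add(48, Mul(-1050, L), Mul(6, Pow(L, 2))) (Function('K')(L) = Mul(6, Add(Add(Pow(L, 2), Mul(-175, L)), 8)) = Mul(6, Add(8, Pow(L, 2), Mul(-175, L))) = Add(48, Mul(-1050, L), Mul(6, Pow(L, 2))))
H = Rational(299091263, 8188) (H = Add(Rational(-1, 8188), Mul(-1, Add(48, Mul(-1050, 48), Mul(6, Pow(48, 2))))) = Add(Rational(-1, 8188), Mul(-1, Add(48, -50400, Mul(6, 2304)))) = Add(Rational(-1, 8188), Mul(-1, Add(48, -50400, 13824))) = Add(Rational(-1, 8188), Mul(-1, -36528)) = Add(Rational(-1, 8188), 36528) = Rational(299091263, 8188) ≈ 36528.)
Pow(H, -1) = Pow(Rational(299091263, 8188), -1) = Rational(8188, 299091263)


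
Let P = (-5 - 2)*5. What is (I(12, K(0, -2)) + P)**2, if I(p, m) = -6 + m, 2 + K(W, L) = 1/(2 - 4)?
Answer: 7569/4 ≈ 1892.3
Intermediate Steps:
K(W, L) = -5/2 (K(W, L) = -2 + 1/(2 - 4) = -2 + 1/(-2) = -2 - 1/2 = -5/2)
P = -35 (P = -7*5 = -35)
(I(12, K(0, -2)) + P)**2 = ((-6 - 5/2) - 35)**2 = (-17/2 - 35)**2 = (-87/2)**2 = 7569/4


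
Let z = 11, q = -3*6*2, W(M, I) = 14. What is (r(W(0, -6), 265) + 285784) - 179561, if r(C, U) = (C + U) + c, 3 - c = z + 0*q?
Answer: 106494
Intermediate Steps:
q = -36 (q = -18*2 = -36)
c = -8 (c = 3 - (11 + 0*(-36)) = 3 - (11 + 0) = 3 - 1*11 = 3 - 11 = -8)
r(C, U) = -8 + C + U (r(C, U) = (C + U) - 8 = -8 + C + U)
(r(W(0, -6), 265) + 285784) - 179561 = ((-8 + 14 + 265) + 285784) - 179561 = (271 + 285784) - 179561 = 286055 - 179561 = 106494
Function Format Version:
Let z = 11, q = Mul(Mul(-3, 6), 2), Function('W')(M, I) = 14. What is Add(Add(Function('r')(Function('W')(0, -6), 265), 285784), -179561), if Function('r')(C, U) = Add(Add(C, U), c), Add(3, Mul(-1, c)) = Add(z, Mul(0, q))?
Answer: 106494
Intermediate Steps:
q = -36 (q = Mul(-18, 2) = -36)
c = -8 (c = Add(3, Mul(-1, Add(11, Mul(0, -36)))) = Add(3, Mul(-1, Add(11, 0))) = Add(3, Mul(-1, 11)) = Add(3, -11) = -8)
Function('r')(C, U) = Add(-8, C, U) (Function('r')(C, U) = Add(Add(C, U), -8) = Add(-8, C, U))
Add(Add(Function('r')(Function('W')(0, -6), 265), 285784), -179561) = Add(Add(Add(-8, 14, 265), 285784), -179561) = Add(Add(271, 285784), -179561) = Add(286055, -179561) = 106494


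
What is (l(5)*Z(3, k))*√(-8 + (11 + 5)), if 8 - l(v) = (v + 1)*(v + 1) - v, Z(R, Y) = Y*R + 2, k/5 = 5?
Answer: -3542*√2 ≈ -5009.1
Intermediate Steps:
k = 25 (k = 5*5 = 25)
Z(R, Y) = 2 + R*Y (Z(R, Y) = R*Y + 2 = 2 + R*Y)
l(v) = 8 + v - (1 + v)² (l(v) = 8 - ((v + 1)*(v + 1) - v) = 8 - ((1 + v)*(1 + v) - v) = 8 - ((1 + v)² - v) = 8 + (v - (1 + v)²) = 8 + v - (1 + v)²)
(l(5)*Z(3, k))*√(-8 + (11 + 5)) = ((7 - 1*5 - 1*5²)*(2 + 3*25))*√(-8 + (11 + 5)) = ((7 - 5 - 1*25)*(2 + 75))*√(-8 + 16) = ((7 - 5 - 25)*77)*√8 = (-23*77)*(2*√2) = -3542*√2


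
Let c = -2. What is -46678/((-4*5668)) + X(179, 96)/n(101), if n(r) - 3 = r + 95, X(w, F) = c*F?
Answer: 2467949/2255864 ≈ 1.0940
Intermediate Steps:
X(w, F) = -2*F
n(r) = 98 + r (n(r) = 3 + (r + 95) = 3 + (95 + r) = 98 + r)
-46678/((-4*5668)) + X(179, 96)/n(101) = -46678/((-4*5668)) + (-2*96)/(98 + 101) = -46678/(-22672) - 192/199 = -46678*(-1/22672) - 192*1/199 = 23339/11336 - 192/199 = 2467949/2255864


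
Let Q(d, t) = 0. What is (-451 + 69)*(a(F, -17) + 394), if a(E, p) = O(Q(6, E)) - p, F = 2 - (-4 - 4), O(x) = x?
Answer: -157002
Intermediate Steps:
F = 10 (F = 2 - 1*(-8) = 2 + 8 = 10)
a(E, p) = -p (a(E, p) = 0 - p = -p)
(-451 + 69)*(a(F, -17) + 394) = (-451 + 69)*(-1*(-17) + 394) = -382*(17 + 394) = -382*411 = -157002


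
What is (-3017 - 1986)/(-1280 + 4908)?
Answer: -5003/3628 ≈ -1.3790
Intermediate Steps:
(-3017 - 1986)/(-1280 + 4908) = -5003/3628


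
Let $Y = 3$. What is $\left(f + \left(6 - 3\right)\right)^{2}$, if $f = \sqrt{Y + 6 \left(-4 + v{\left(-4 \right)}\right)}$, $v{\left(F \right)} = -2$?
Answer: $\left(3 + i \sqrt{33}\right)^{2} \approx -24.0 + 34.467 i$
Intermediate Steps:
$f = i \sqrt{33}$ ($f = \sqrt{3 + 6 \left(-4 - 2\right)} = \sqrt{3 + 6 \left(-6\right)} = \sqrt{3 - 36} = \sqrt{-33} = i \sqrt{33} \approx 5.7446 i$)
$\left(f + \left(6 - 3\right)\right)^{2} = \left(i \sqrt{33} + \left(6 - 3\right)\right)^{2} = \left(i \sqrt{33} + 3\right)^{2} = \left(3 + i \sqrt{33}\right)^{2}$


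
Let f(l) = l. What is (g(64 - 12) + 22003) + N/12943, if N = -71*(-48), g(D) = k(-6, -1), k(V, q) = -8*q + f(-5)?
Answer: 284827066/12943 ≈ 22006.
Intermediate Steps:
k(V, q) = -5 - 8*q (k(V, q) = -8*q - 5 = -5 - 8*q)
g(D) = 3 (g(D) = -5 - 8*(-1) = -5 + 8 = 3)
N = 3408
(g(64 - 12) + 22003) + N/12943 = (3 + 22003) + 3408/12943 = 22006 + 3408*(1/12943) = 22006 + 3408/12943 = 284827066/12943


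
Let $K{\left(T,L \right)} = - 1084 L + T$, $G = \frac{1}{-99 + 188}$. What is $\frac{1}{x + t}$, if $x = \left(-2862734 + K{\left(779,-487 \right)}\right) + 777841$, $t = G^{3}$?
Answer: $- \frac{704969}{1097076987613} \approx -6.4259 \cdot 10^{-7}$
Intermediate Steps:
$G = \frac{1}{89} \approx 0.011236$
$K{\left(T,L \right)} = T - 1084 L$
$t = \frac{1}{704969}$ ($t = \left(\frac{1}{89}\right)^{3} = \frac{1}{704969} \approx 1.4185 \cdot 10^{-6}$)
$x = -1556206$ ($x = \left(-2862734 + \left(779 - -527908\right)\right) + 777841 = \left(-2862734 + \left(779 + 527908\right)\right) + 777841 = \left(-2862734 + 528687\right) + 777841 = -2334047 + 777841 = -1556206$)
$\frac{1}{x + t} = \frac{1}{-1556206 + \frac{1}{704969}} = \frac{1}{- \frac{1097076987613}{704969}} = - \frac{704969}{1097076987613}$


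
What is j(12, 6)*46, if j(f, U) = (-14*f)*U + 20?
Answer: -45448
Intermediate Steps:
j(f, U) = 20 - 14*U*f (j(f, U) = -14*U*f + 20 = 20 - 14*U*f)
j(12, 6)*46 = (20 - 14*6*12)*46 = (20 - 1008)*46 = -988*46 = -45448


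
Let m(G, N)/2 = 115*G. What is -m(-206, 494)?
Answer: 47380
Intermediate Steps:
m(G, N) = 230*G (m(G, N) = 2*(115*G) = 230*G)
-m(-206, 494) = -230*(-206) = -1*(-47380) = 47380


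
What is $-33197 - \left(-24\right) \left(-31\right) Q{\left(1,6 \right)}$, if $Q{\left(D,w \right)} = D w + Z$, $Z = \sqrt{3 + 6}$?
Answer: $-39893$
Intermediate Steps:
$Z = 3$ ($Z = \sqrt{9} = 3$)
$Q{\left(D,w \right)} = 3 + D w$ ($Q{\left(D,w \right)} = D w + 3 = 3 + D w$)
$-33197 - \left(-24\right) \left(-31\right) Q{\left(1,6 \right)} = -33197 - \left(-24\right) \left(-31\right) \left(3 + 1 \cdot 6\right) = -33197 - 744 \left(3 + 6\right) = -33197 - 744 \cdot 9 = -33197 - 6696 = -39893$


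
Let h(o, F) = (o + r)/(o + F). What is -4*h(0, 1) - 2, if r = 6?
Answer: -26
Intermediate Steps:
h(o, F) = (6 + o)/(F + o) (h(o, F) = (o + 6)/(o + F) = (6 + o)/(F + o))
-4*h(0, 1) - 2 = -4*(6 + 0)/(1 + 0) - 2 = -4*6/1 - 2 = -4*6 - 2 = -24 - 2 = -26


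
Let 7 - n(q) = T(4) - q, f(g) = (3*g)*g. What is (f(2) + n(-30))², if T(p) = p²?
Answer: 729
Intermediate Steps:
f(g) = 3*g²
n(q) = -9 + q (n(q) = 7 - (4² - q) = 7 - (16 - q) = 7 + (-16 + q) = -9 + q)
(f(2) + n(-30))² = (3*2² + (-9 - 30))² = (3*4 - 39)² = (12 - 39)² = (-27)² = 729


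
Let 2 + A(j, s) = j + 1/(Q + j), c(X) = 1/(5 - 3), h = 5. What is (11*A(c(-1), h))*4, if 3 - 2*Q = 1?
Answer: -110/3 ≈ -36.667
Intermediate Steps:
Q = 1 (Q = 3/2 - ½*1 = 3/2 - ½ = 1)
c(X) = ½ (c(X) = 1/2 = ½)
A(j, s) = -2 + j + 1/(1 + j) (A(j, s) = -2 + (j + 1/(1 + j)) = -2 + j + 1/(1 + j))
(11*A(c(-1), h))*4 = (11*((-1 + (½)² - 1*½)/(1 + ½)))*4 = (11*((-1 + ¼ - ½)/(3/2)))*4 = (11*((⅔)*(-5/4)))*4 = (11*(-⅚))*4 = -55/6*4 = -110/3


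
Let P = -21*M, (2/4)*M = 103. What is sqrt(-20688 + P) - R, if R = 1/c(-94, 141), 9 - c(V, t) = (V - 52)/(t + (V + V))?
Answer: -47/277 + I*sqrt(25014) ≈ -0.16968 + 158.16*I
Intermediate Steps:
M = 206 (M = 2*103 = 206)
P = -4326 (P = -21*206 = -4326)
c(V, t) = 9 - (-52 + V)/(t + 2*V) (c(V, t) = 9 - (V - 52)/(t + (V + V)) = 9 - (-52 + V)/(t + 2*V))
R = 47/277 (R = 1/((52 + 9*141 + 17*(-94))/(141 + 2*(-94))) = 1/((52 + 1269 - 1598)/(141 - 188)) = 1/(-277/(-47)) = 1/(-1/47*(-277)) = 1/(277/47) = 47/277 ≈ 0.16968)
sqrt(-20688 + P) - R = sqrt(-20688 - 4326) - 1*47/277 = sqrt(-25014) - 47/277 = I*sqrt(25014) - 47/277 = -47/277 + I*sqrt(25014)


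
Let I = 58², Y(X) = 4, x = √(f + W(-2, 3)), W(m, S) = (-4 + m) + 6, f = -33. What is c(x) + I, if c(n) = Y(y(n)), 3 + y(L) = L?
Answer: 3368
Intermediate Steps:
W(m, S) = 2 + m
y(L) = -3 + L
x = I*√33 (x = √(-33 + (2 - 2)) = √(-33 + 0) = √(-33) = I*√33 ≈ 5.7446*I)
c(n) = 4
I = 3364
c(x) + I = 4 + 3364 = 3368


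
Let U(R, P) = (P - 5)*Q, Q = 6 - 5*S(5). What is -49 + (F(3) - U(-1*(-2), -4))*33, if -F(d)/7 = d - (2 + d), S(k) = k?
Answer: -5230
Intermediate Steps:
Q = -19 (Q = 6 - 5*5 = 6 - 25 = -19)
F(d) = 14 (F(d) = -7*(d - (2 + d)) = -7*(d + (-2 - d)) = -7*(-2) = 14)
U(R, P) = 95 - 19*P (U(R, P) = (P - 5)*(-19) = (-5 + P)*(-19) = 95 - 19*P)
-49 + (F(3) - U(-1*(-2), -4))*33 = -49 + (14 - (95 - 19*(-4)))*33 = -49 + (14 - (95 + 76))*33 = -49 + (14 - 1*171)*33 = -49 + (14 - 171)*33 = -49 - 157*33 = -49 - 5181 = -5230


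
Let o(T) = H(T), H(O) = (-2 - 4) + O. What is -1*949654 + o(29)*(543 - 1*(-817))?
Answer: -918374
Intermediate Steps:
H(O) = -6 + O
o(T) = -6 + T
-1*949654 + o(29)*(543 - 1*(-817)) = -1*949654 + (-6 + 29)*(543 - 1*(-817)) = -949654 + 23*(543 + 817) = -949654 + 23*1360 = -949654 + 31280 = -918374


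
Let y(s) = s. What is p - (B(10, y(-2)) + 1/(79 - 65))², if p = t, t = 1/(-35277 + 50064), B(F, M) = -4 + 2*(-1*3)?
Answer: -285699431/2898252 ≈ -98.576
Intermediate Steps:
B(F, M) = -10 (B(F, M) = -4 + 2*(-3) = -4 - 6 = -10)
t = 1/14787 ≈ 6.7627e-5
p = 1/14787 ≈ 6.7627e-5
p - (B(10, y(-2)) + 1/(79 - 65))² = 1/14787 - (-10 + 1/(79 - 65))² = 1/14787 - (-10 + 1/14)² = 1/14787 - (-139/14)² = 1/14787 - 1*19321/196 = 1/14787 - 19321/196 = -285699431/2898252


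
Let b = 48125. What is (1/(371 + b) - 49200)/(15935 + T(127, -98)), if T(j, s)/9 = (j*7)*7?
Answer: -2386003199/3488899232 ≈ -0.68388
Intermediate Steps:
T(j, s) = 441*j (T(j, s) = 9*((j*7)*7) = 9*((7*j)*7) = 9*(49*j) = 441*j)
(1/(371 + b) - 49200)/(15935 + T(127, -98)) = (1/(371 + 48125) - 49200)/(15935 + 441*127) = (1/48496 - 49200)/(15935 + 56007) = (1/48496 - 49200)/71942 = -2386003199/48496*1/71942 = -2386003199/3488899232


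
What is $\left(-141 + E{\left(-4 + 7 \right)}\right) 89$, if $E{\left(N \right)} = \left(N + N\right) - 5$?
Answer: $-12460$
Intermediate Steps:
$E{\left(N \right)} = -5 + 2 N$ ($E{\left(N \right)} = 2 N - 5 = -5 + 2 N$)
$\left(-141 + E{\left(-4 + 7 \right)}\right) 89 = \left(-141 - \left(5 - 2 \left(-4 + 7\right)\right)\right) 89 = \left(-141 + \left(-5 + 2 \cdot 3\right)\right) 89 = \left(-141 + \left(-5 + 6\right)\right) 89 = \left(-141 + 1\right) 89 = \left(-140\right) 89 = -12460$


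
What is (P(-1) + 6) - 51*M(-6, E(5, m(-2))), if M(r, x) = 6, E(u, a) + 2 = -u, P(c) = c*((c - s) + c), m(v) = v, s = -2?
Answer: -300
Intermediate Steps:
P(c) = c*(2 + 2*c) (P(c) = c*((c - 1*(-2)) + c) = c*((c + 2) + c) = c*((2 + c) + c) = c*(2 + 2*c))
E(u, a) = -2 - u
(P(-1) + 6) - 51*M(-6, E(5, m(-2))) = (2*(-1)*(1 - 1) + 6) - 51*6 = (2*(-1)*0 + 6) - 306 = (0 + 6) - 306 = 6 - 306 = -300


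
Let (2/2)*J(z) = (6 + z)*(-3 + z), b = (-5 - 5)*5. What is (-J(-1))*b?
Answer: -1000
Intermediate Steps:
b = -50 (b = -10*5 = -50)
J(z) = (-3 + z)*(6 + z) (J(z) = (6 + z)*(-3 + z) = (-3 + z)*(6 + z))
(-J(-1))*b = -(-18 + (-1)² + 3*(-1))*(-50) = -(-18 + 1 - 3)*(-50) = -1*(-20)*(-50) = 20*(-50) = -1000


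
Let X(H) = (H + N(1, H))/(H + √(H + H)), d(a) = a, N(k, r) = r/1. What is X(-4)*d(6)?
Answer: 8 + 4*I*√2 ≈ 8.0 + 5.6569*I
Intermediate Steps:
N(k, r) = r (N(k, r) = r*1 = r)
X(H) = 2*H/(H + √2*√H) (X(H) = (H + H)/(H + √(H + H)) = (2*H)/(H + √(2*H)) = (2*H)/(H + √2*√H) = 2*H/(H + √2*√H))
X(-4)*d(6) = (2*(-4)/(-4 + √2*√(-4)))*6 = (2*(-4)/(-4 + √2*(2*I)))*6 = (2*(-4)/(-4 + 2*I*√2))*6 = -8/(-4 + 2*I*√2)*6 = -48/(-4 + 2*I*√2)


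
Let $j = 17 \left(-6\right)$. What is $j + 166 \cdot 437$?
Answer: $72440$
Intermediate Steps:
$j = -102$
$j + 166 \cdot 437 = -102 + 166 \cdot 437 = -102 + 72542 = 72440$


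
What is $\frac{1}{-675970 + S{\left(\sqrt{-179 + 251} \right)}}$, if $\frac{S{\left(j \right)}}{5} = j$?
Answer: $- \frac{67597}{45693543910} - \frac{3 \sqrt{2}}{45693543910} \approx -1.4794 \cdot 10^{-6}$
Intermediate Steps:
$S{\left(j \right)} = 5 j$
$\frac{1}{-675970 + S{\left(\sqrt{-179 + 251} \right)}} = \frac{1}{-675970 + 5 \sqrt{-179 + 251}} = \frac{1}{-675970 + 5 \sqrt{72}} = \frac{1}{-675970 + 5 \cdot 6 \sqrt{2}} = \frac{1}{-675970 + 30 \sqrt{2}}$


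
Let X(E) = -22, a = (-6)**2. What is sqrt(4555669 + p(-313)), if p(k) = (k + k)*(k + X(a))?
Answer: sqrt(4765379) ≈ 2183.0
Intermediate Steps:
a = 36
p(k) = 2*k*(-22 + k) (p(k) = (k + k)*(k - 22) = (2*k)*(-22 + k) = 2*k*(-22 + k))
sqrt(4555669 + p(-313)) = sqrt(4555669 + 2*(-313)*(-22 - 313)) = sqrt(4555669 + 2*(-313)*(-335)) = sqrt(4555669 + 209710) = sqrt(4765379)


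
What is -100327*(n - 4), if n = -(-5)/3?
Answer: 702289/3 ≈ 2.3410e+5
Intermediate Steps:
n = 5/3 (n = -(-5)/3 = -1*(-5/3) = 5/3 ≈ 1.6667)
-100327*(n - 4) = -100327*(5/3 - 4) = -100327*(-7/3) = 702289/3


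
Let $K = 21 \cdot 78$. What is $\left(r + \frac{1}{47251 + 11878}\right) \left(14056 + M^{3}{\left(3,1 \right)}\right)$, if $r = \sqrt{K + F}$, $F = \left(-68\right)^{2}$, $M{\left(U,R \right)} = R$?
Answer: $\frac{14057}{59129} + 14057 \sqrt{6262} \approx 1.1124 \cdot 10^{6}$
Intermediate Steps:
$F = 4624$
$K = 1638$
$r = \sqrt{6262}$ ($r = \sqrt{1638 + 4624} = \sqrt{6262} \approx 79.133$)
$\left(r + \frac{1}{47251 + 11878}\right) \left(14056 + M^{3}{\left(3,1 \right)}\right) = \left(\sqrt{6262} + \frac{1}{47251 + 11878}\right) \left(14056 + 1^{3}\right) = \left(\sqrt{6262} + \frac{1}{59129}\right) \left(14056 + 1\right) = \left(\sqrt{6262} + \frac{1}{59129}\right) 14057 = \left(\frac{1}{59129} + \sqrt{6262}\right) 14057 = \frac{14057}{59129} + 14057 \sqrt{6262}$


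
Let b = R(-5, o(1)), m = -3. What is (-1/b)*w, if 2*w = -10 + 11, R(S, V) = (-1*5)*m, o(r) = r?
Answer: -1/30 ≈ -0.033333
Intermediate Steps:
R(S, V) = 15 (R(S, V) = -1*5*(-3) = -5*(-3) = 15)
w = ½ (w = (-10 + 11)/2 = (½)*1 = ½ ≈ 0.50000)
b = 15
(-1/b)*w = -1/15*(½) = -1*1/15*(½) = -1/15*½ = -1/30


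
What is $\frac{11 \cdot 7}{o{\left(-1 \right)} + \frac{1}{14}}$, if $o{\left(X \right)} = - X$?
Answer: $\frac{1078}{15} \approx 71.867$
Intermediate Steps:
$\frac{11 \cdot 7}{o{\left(-1 \right)} + \frac{1}{14}} = \frac{11 \cdot 7}{\left(-1\right) \left(-1\right) + \frac{1}{14}} = \frac{77}{1 + \frac{1}{14}} = \frac{77}{\frac{15}{14}} = 77 \cdot \frac{14}{15} = \frac{1078}{15}$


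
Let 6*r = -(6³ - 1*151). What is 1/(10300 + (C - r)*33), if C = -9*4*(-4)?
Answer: 2/30819 ≈ 6.4895e-5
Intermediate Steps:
C = 144 (C = -36*(-4) = 144)
r = -65/6 (r = (-(6³ - 1*151))/6 = (-(216 - 151))/6 = (-1*65)/6 = (⅙)*(-65) = -65/6 ≈ -10.833)
1/(10300 + (C - r)*33) = 1/(10300 + (144 - 1*(-65/6))*33) = 1/(10300 + (144 + 65/6)*33) = 1/(10300 + (929/6)*33) = 1/(10300 + 10219/2) = 1/(30819/2) = 2/30819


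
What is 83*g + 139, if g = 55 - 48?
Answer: 720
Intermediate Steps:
g = 7
83*g + 139 = 83*7 + 139 = 581 + 139 = 720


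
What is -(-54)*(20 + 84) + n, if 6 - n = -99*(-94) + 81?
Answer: -3765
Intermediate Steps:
n = -9381 (n = 6 - (-99*(-94) + 81) = 6 - (9306 + 81) = 6 - 1*9387 = 6 - 9387 = -9381)
-(-54)*(20 + 84) + n = -(-54)*(20 + 84) - 9381 = -(-54)*104 - 9381 = -1*(-5616) - 9381 = 5616 - 9381 = -3765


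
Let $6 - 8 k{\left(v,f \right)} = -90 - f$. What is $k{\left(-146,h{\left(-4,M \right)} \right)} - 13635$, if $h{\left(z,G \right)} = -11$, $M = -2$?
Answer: $- \frac{108995}{8} \approx -13624.0$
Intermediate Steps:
$k{\left(v,f \right)} = 12 + \frac{f}{8}$ ($k{\left(v,f \right)} = \frac{3}{4} - \frac{-90 - f}{8} = \frac{3}{4} + \left(\frac{45}{4} + \frac{f}{8}\right) = 12 + \frac{f}{8}$)
$k{\left(-146,h{\left(-4,M \right)} \right)} - 13635 = \left(12 + \frac{1}{8} \left(-11\right)\right) - 13635 = \left(12 - \frac{11}{8}\right) - 13635 = \frac{85}{8} - 13635 = - \frac{108995}{8}$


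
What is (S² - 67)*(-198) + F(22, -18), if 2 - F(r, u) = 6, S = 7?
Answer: 3560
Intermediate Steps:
F(r, u) = -4 (F(r, u) = 2 - 1*6 = 2 - 6 = -4)
(S² - 67)*(-198) + F(22, -18) = (7² - 67)*(-198) - 4 = (49 - 67)*(-198) - 4 = -18*(-198) - 4 = 3564 - 4 = 3560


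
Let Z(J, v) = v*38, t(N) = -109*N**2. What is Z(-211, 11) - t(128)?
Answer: 1786274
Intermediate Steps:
Z(J, v) = 38*v
Z(-211, 11) - t(128) = 38*11 - (-109)*128**2 = 418 - (-109)*16384 = 418 - 1*(-1785856) = 418 + 1785856 = 1786274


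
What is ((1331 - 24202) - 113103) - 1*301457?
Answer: -437431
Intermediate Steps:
((1331 - 24202) - 113103) - 1*301457 = (-22871 - 113103) - 301457 = -135974 - 301457 = -437431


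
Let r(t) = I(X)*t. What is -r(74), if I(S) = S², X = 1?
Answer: -74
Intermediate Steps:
r(t) = t (r(t) = 1²*t = 1*t = t)
-r(74) = -1*74 = -74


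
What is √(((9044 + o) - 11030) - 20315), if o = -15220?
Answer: 3*I*√4169 ≈ 193.7*I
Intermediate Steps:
√(((9044 + o) - 11030) - 20315) = √(((9044 - 15220) - 11030) - 20315) = √((-6176 - 11030) - 20315) = √(-17206 - 20315) = √(-37521) = 3*I*√4169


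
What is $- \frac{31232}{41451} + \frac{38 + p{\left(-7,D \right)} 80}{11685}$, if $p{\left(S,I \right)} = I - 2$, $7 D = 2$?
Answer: $- \frac{21003158}{27564915} \approx -0.76195$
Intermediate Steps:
$D = \frac{2}{7}$ ($D = \frac{1}{7} \cdot 2 = \frac{2}{7} \approx 0.28571$)
$p{\left(S,I \right)} = -2 + I$
$- \frac{31232}{41451} + \frac{38 + p{\left(-7,D \right)} 80}{11685} = - \frac{31232}{41451} + \frac{38 + \left(-2 + \frac{2}{7}\right) 80}{11685} = \left(-31232\right) \frac{1}{41451} + \left(38 - \frac{960}{7}\right) \frac{1}{11685} = - \frac{31232}{41451} + \left(38 - \frac{960}{7}\right) \frac{1}{11685} = - \frac{31232}{41451} - \frac{694}{81795} = - \frac{21003158}{27564915}$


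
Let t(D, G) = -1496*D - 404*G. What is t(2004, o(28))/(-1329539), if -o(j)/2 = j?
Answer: 2975360/1329539 ≈ 2.2379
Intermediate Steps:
o(j) = -2*j
t(2004, o(28))/(-1329539) = (-1496*2004 - (-808)*28)/(-1329539) = (-2997984 - 404*(-56))*(-1/1329539) = (-2997984 + 22624)*(-1/1329539) = -2975360*(-1/1329539) = 2975360/1329539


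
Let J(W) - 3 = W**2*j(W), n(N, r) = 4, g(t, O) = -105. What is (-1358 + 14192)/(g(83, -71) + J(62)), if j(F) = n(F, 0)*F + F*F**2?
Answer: 6417/458543021 ≈ 1.3994e-5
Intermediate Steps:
j(F) = F**3 + 4*F (j(F) = 4*F + F*F**2 = 4*F + F**3 = F**3 + 4*F)
J(W) = 3 + W**3*(4 + W**2) (J(W) = 3 + W**2*(W*(4 + W**2)) = 3 + W**3*(4 + W**2))
(-1358 + 14192)/(g(83, -71) + J(62)) = (-1358 + 14192)/(-105 + (3 + 62**3*(4 + 62**2))) = 12834/(-105 + (3 + 238328*(4 + 3844))) = 12834/(-105 + (3 + 238328*3848)) = 12834/(-105 + (3 + 917086144)) = 12834/(-105 + 917086147) = 12834/917086042 = 12834*(1/917086042) = 6417/458543021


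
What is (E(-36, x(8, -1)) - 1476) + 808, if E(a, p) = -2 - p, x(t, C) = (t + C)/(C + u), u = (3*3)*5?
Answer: -29487/44 ≈ -670.16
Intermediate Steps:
u = 45 (u = 9*5 = 45)
x(t, C) = (C + t)/(45 + C) (x(t, C) = (t + C)/(C + 45) = (C + t)/(45 + C))
(E(-36, x(8, -1)) - 1476) + 808 = ((-2 - (-1 + 8)/(45 - 1)) - 1476) + 808 = ((-2 - 7/44) - 1476) + 808 = (-95/44 - 1476) + 808 = -65039/44 + 808 = -29487/44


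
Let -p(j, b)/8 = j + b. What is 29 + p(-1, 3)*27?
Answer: -403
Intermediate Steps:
p(j, b) = -8*b - 8*j (p(j, b) = -8*(j + b) = -8*(b + j) = -8*b - 8*j)
29 + p(-1, 3)*27 = 29 + (-8*3 - 8*(-1))*27 = 29 + (-24 + 8)*27 = 29 - 16*27 = 29 - 432 = -403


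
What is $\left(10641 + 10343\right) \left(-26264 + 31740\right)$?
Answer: $114908384$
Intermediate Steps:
$\left(10641 + 10343\right) \left(-26264 + 31740\right) = 20984 \cdot 5476 = 114908384$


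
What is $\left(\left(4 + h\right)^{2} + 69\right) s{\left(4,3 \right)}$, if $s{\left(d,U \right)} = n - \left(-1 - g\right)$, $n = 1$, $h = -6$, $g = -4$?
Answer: $-146$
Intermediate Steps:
$s{\left(d,U \right)} = -2$ ($s{\left(d,U \right)} = 1 - \left(-1 - -4\right) = 1 - \left(-1 + 4\right) = 1 - 3 = -2$)
$\left(\left(4 + h\right)^{2} + 69\right) s{\left(4,3 \right)} = \left(\left(4 - 6\right)^{2} + 69\right) \left(-2\right) = \left(\left(-2\right)^{2} + 69\right) \left(-2\right) = \left(4 + 69\right) \left(-2\right) = 73 \left(-2\right) = -146$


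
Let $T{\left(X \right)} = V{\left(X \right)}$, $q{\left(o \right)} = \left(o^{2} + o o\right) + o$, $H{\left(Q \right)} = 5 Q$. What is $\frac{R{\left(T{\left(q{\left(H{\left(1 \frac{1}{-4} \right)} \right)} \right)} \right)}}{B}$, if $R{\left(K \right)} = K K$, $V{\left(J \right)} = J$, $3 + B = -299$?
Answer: $- \frac{225}{19328} \approx -0.011641$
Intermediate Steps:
$B = -302$ ($B = -3 - 299 = -302$)
$q{\left(o \right)} = o + 2 o^{2}$ ($q{\left(o \right)} = \left(o^{2} + o^{2}\right) + o = 2 o^{2} + o = o + 2 o^{2}$)
$T{\left(X \right)} = X$
$R{\left(K \right)} = K^{2}$
$\frac{R{\left(T{\left(q{\left(H{\left(1 \frac{1}{-4} \right)} \right)} \right)} \right)}}{B} = \frac{\left(5 \cdot 1 \frac{1}{-4} \left(1 + 2 \cdot 5 \cdot 1 \frac{1}{-4}\right)\right)^{2}}{-302} = \left(5 \cdot 1 \left(- \frac{1}{4}\right) \left(1 + 2 \cdot 5 \cdot 1 \left(- \frac{1}{4}\right)\right)\right)^{2} \left(- \frac{1}{302}\right) = \left(5 \left(- \frac{1}{4}\right) \left(1 + 2 \cdot 5 \left(- \frac{1}{4}\right)\right)\right)^{2} \left(- \frac{1}{302}\right) = \left(- \frac{5 \left(1 + 2 \left(- \frac{5}{4}\right)\right)}{4}\right)^{2} \left(- \frac{1}{302}\right) = \left(- \frac{5 \left(1 - \frac{5}{2}\right)}{4}\right)^{2} \left(- \frac{1}{302}\right) = \left(\left(- \frac{5}{4}\right) \left(- \frac{3}{2}\right)\right)^{2} \left(- \frac{1}{302}\right) = \left(\frac{15}{8}\right)^{2} \left(- \frac{1}{302}\right) = \frac{225}{64} \left(- \frac{1}{302}\right) = - \frac{225}{19328}$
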